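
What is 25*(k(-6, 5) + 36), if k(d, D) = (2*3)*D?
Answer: 1650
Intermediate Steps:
k(d, D) = 6*D
25*(k(-6, 5) + 36) = 25*(6*5 + 36) = 25*(30 + 36) = 25*66 = 1650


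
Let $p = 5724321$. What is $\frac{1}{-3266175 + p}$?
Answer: $\frac{1}{2458146} \approx 4.0681 \cdot 10^{-7}$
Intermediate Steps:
$\frac{1}{-3266175 + p} = \frac{1}{-3266175 + 5724321} = \frac{1}{2458146}$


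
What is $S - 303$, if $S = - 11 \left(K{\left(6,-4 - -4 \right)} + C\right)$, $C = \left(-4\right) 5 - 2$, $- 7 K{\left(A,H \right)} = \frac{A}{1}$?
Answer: $- \frac{361}{7} \approx -51.571$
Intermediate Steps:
$K{\left(A,H \right)} = - \frac{A}{7}$ ($K{\left(A,H \right)} = - \frac{A 1^{-1}}{7} = - \frac{A 1}{7} = - \frac{A}{7}$)
$C = -22$ ($C = -20 - 2 = -22$)
$S = \frac{1760}{7}$ ($S = - 11 \left(\left(- \frac{1}{7}\right) 6 - 22\right) = - 11 \left(- \frac{6}{7} - 22\right) = \left(-11\right) \left(- \frac{160}{7}\right) = \frac{1760}{7} \approx 251.43$)
$S - 303 = \frac{1760}{7} - 303 = - \frac{361}{7}$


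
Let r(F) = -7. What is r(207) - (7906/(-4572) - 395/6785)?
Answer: -16169899/3102102 ≈ -5.2126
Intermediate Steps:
r(207) - (7906/(-4572) - 395/6785) = -7 - (7906/(-4572) - 395/6785) = -7 - (7906*(-1/4572) - 395*1/6785) = -7 - (-3953/2286 - 79/1357) = -7 - 1*(-5544815/3102102) = -7 + 5544815/3102102 = -16169899/3102102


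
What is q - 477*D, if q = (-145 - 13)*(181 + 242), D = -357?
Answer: 103455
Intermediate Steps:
q = -66834 (q = -158*423 = -66834)
q - 477*D = -66834 - 477*(-357) = -66834 + 170289 = 103455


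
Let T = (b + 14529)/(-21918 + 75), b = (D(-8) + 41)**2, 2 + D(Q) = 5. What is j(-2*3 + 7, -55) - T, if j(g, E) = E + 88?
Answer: 737284/21843 ≈ 33.754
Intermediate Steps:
D(Q) = 3 (D(Q) = -2 + 5 = 3)
j(g, E) = 88 + E
b = 1936 (b = (3 + 41)**2 = 44**2 = 1936)
T = -16465/21843 (T = (1936 + 14529)/(-21918 + 75) = 16465/(-21843) = 16465*(-1/21843) = -16465/21843 ≈ -0.75379)
j(-2*3 + 7, -55) - T = (88 - 55) - 1*(-16465/21843) = 33 + 16465/21843 = 737284/21843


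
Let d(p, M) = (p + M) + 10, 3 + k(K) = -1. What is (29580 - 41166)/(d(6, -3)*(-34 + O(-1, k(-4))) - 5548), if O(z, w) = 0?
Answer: 5793/2995 ≈ 1.9342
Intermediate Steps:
k(K) = -4 (k(K) = -3 - 1 = -4)
d(p, M) = 10 + M + p (d(p, M) = (M + p) + 10 = 10 + M + p)
(29580 - 41166)/(d(6, -3)*(-34 + O(-1, k(-4))) - 5548) = (29580 - 41166)/((10 - 3 + 6)*(-34 + 0) - 5548) = -11586/(13*(-34) - 5548) = -11586/(-442 - 5548) = -11586/(-5990) = -11586*(-1/5990) = 5793/2995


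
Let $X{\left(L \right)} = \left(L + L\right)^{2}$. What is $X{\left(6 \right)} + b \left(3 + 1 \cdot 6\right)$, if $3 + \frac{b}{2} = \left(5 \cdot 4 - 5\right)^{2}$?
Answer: $4140$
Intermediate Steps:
$b = 444$ ($b = -6 + 2 \left(5 \cdot 4 - 5\right)^{2} = -6 + 2 \left(20 - 5\right)^{2} = -6 + 2 \cdot 15^{2} = -6 + 2 \cdot 225 = -6 + 450 = 444$)
$X{\left(L \right)} = 4 L^{2}$ ($X{\left(L \right)} = \left(2 L\right)^{2} = 4 L^{2}$)
$X{\left(6 \right)} + b \left(3 + 1 \cdot 6\right) = 4 \cdot 6^{2} + 444 \left(3 + 1 \cdot 6\right) = 4 \cdot 36 + 444 \left(3 + 6\right) = 144 + 444 \cdot 9 = 144 + 3996 = 4140$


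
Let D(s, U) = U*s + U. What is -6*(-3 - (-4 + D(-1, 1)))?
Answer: -6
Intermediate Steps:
D(s, U) = U + U*s
-6*(-3 - (-4 + D(-1, 1))) = -6*(-3 - (-4 + 1*(1 - 1))) = -6*(-3 - (-4 + 1*0)) = -6*(-3 - (-4 + 0)) = -6*(-3 - 1*(-4)) = -6*(-3 + 4) = -6*1 = -6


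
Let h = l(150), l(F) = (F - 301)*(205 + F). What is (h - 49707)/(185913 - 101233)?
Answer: -12914/10585 ≈ -1.2200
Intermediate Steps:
l(F) = (-301 + F)*(205 + F)
h = -53605 (h = -61705 + 150² - 96*150 = -61705 + 22500 - 14400 = -53605)
(h - 49707)/(185913 - 101233) = (-53605 - 49707)/(185913 - 101233) = -103312/84680 = -103312*1/84680 = -12914/10585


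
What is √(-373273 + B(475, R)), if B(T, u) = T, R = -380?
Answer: 3*I*√41422 ≈ 610.57*I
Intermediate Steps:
√(-373273 + B(475, R)) = √(-373273 + 475) = √(-372798) = 3*I*√41422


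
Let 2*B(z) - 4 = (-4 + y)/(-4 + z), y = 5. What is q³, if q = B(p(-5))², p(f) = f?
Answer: 1838265625/34012224 ≈ 54.047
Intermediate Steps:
B(z) = 2 + 1/(2*(-4 + z)) (B(z) = 2 + ((-4 + 5)/(-4 + z))/2 = 2 + (1/(-4 + z))/2 = 2 + 1/(2*(-4 + z)))
q = 1225/324 (q = ((-15 + 4*(-5))/(2*(-4 - 5)))² = ((½)*(-15 - 20)/(-9))² = ((½)*(-⅑)*(-35))² = (35/18)² = 1225/324 ≈ 3.7809)
q³ = (1225/324)³ = 1838265625/34012224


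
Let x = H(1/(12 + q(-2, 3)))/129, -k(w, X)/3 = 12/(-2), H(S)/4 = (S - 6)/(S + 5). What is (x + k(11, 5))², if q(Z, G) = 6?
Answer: 44467843876/137804121 ≈ 322.69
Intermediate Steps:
H(S) = 4*(-6 + S)/(5 + S) (H(S) = 4*((S - 6)/(S + 5)) = 4*((-6 + S)/(5 + S)) = 4*(-6 + S)/(5 + S))
k(w, X) = 18 (k(w, X) = -36/(-2) = -36*(-1)/2 = -3*(-6) = 18)
x = -428/11739 (x = (4*(-6 + 1/(12 + 6))/(5 + 1/(12 + 6)))/129 = (4*(-6 + 1/18)/(5 + 1/18))*(1/129) = (4*(-107/18)/(91/18))*(1/129) = (4*(18/91)*(-107/18))*(1/129) = -428/91*1/129 = -428/11739 ≈ -0.036460)
(x + k(11, 5))² = (-428/11739 + 18)² = (210874/11739)² = 44467843876/137804121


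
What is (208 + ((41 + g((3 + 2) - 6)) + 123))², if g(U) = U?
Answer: 137641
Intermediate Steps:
(208 + ((41 + g((3 + 2) - 6)) + 123))² = (208 + ((41 + ((3 + 2) - 6)) + 123))² = (208 + ((41 + (5 - 6)) + 123))² = (208 + ((41 - 1) + 123))² = (208 + (40 + 123))² = (208 + 163)² = 371² = 137641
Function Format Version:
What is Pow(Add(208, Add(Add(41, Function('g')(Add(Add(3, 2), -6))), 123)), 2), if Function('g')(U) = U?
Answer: 137641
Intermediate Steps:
Pow(Add(208, Add(Add(41, Function('g')(Add(Add(3, 2), -6))), 123)), 2) = Pow(Add(208, Add(Add(41, Add(Add(3, 2), -6)), 123)), 2) = Pow(Add(208, Add(Add(41, Add(5, -6)), 123)), 2) = Pow(Add(208, Add(Add(41, -1), 123)), 2) = Pow(Add(208, Add(40, 123)), 2) = Pow(Add(208, 163), 2) = Pow(371, 2) = 137641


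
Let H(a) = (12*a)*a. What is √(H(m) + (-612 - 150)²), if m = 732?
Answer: 6*√194737 ≈ 2647.7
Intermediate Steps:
H(a) = 12*a²
√(H(m) + (-612 - 150)²) = √(12*732² + (-612 - 150)²) = √(12*535824 + (-762)²) = √(6429888 + 580644) = √7010532 = 6*√194737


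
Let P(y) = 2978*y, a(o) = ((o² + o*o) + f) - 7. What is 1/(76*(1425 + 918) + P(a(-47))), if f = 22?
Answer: 1/13379542 ≈ 7.4741e-8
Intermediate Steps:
a(o) = 15 + 2*o² (a(o) = ((o² + o*o) + 22) - 7 = ((o² + o²) + 22) - 7 = (2*o² + 22) - 7 = (22 + 2*o²) - 7 = 15 + 2*o²)
1/(76*(1425 + 918) + P(a(-47))) = 1/(76*(1425 + 918) + 2978*(15 + 2*(-47)²)) = 1/(76*2343 + 2978*(15 + 2*2209)) = 1/(178068 + 2978*(15 + 4418)) = 1/(178068 + 2978*4433) = 1/(178068 + 13201474) = 1/13379542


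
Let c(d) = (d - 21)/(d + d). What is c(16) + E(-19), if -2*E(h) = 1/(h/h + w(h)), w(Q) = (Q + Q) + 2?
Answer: -159/1120 ≈ -0.14196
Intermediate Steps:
w(Q) = 2 + 2*Q (w(Q) = 2*Q + 2 = 2 + 2*Q)
E(h) = -1/(2*(3 + 2*h)) (E(h) = -1/(2*(h/h + (2 + 2*h))) = -1/(2*(1 + (2 + 2*h))) = -1/(2*(3 + 2*h)))
c(d) = (-21 + d)/(2*d) (c(d) = (-21 + d)/((2*d)) = (-21 + d)*(1/(2*d)) = (-21 + d)/(2*d))
c(16) + E(-19) = (½)*(-21 + 16)/16 - 1/(6 + 4*(-19)) = (½)*(1/16)*(-5) - 1/(6 - 76) = -5/32 - 1/(-70) = -5/32 - 1*(-1/70) = -5/32 + 1/70 = -159/1120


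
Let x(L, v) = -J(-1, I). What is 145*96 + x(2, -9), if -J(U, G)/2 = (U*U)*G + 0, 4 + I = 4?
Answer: 13920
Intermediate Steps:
I = 0 (I = -4 + 4 = 0)
J(U, G) = -2*G*U² (J(U, G) = -2*((U*U)*G + 0) = -2*(U²*G + 0) = -2*(G*U² + 0) = -2*G*U²)
x(L, v) = 0 (x(L, v) = -(-2)*0*(-1)² = -(-2)*0 = -1*0 = 0)
145*96 + x(2, -9) = 145*96 + 0 = 13920 + 0 = 13920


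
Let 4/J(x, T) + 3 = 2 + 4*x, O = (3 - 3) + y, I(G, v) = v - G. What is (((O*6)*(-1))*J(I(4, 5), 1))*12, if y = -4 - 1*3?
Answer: 672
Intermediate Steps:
y = -7 (y = -4 - 3 = -7)
O = -7 (O = (3 - 3) - 7 = 0 - 7 = -7)
J(x, T) = 4/(-1 + 4*x) (J(x, T) = 4/(-3 + (2 + 4*x)) = 4/(-1 + 4*x))
(((O*6)*(-1))*J(I(4, 5), 1))*12 = ((-7*6*(-1))*(4/(-1 + 4*(5 - 1*4))))*12 = ((-42*(-1))*(4/(-1 + 4*(5 - 4))))*12 = (42*(4/(-1 + 4*1)))*12 = (42*(4/(-1 + 4)))*12 = (42*(4/3))*12 = 56*12 = 672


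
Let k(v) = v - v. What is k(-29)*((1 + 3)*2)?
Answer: 0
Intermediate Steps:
k(v) = 0
k(-29)*((1 + 3)*2) = 0*((1 + 3)*2) = 0*(4*2) = 0*8 = 0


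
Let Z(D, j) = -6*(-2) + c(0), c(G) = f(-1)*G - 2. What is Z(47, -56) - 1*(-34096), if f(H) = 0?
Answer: 34106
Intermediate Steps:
c(G) = -2 (c(G) = 0*G - 2 = 0 - 2 = -2)
Z(D, j) = 10 (Z(D, j) = -6*(-2) - 2 = 12 - 2 = 10)
Z(47, -56) - 1*(-34096) = 10 - 1*(-34096) = 10 + 34096 = 34106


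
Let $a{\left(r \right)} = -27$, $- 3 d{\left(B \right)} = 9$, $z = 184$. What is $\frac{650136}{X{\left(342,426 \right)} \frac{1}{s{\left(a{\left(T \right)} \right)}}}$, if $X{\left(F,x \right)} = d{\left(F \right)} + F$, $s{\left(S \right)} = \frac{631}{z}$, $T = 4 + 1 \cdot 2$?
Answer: $\frac{17093159}{2599} \approx 6576.8$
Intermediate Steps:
$T = 6$ ($T = 4 + 2 = 6$)
$d{\left(B \right)} = -3$ ($d{\left(B \right)} = \left(- \frac{1}{3}\right) 9 = -3$)
$s{\left(S \right)} = \frac{631}{184}$
$X{\left(F,x \right)} = -3 + F$
$\frac{650136}{X{\left(342,426 \right)} \frac{1}{s{\left(a{\left(T \right)} \right)}}} = \frac{650136}{\left(-3 + 342\right) \frac{1}{\frac{631}{184}}} = \frac{650136}{339 \cdot \frac{184}{631}} = \frac{650136}{\frac{62376}{631}} = 650136 \cdot \frac{631}{62376} = \frac{17093159}{2599}$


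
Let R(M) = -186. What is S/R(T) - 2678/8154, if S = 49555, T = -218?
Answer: -67428263/252774 ≈ -266.75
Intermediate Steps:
S/R(T) - 2678/8154 = 49555/(-186) - 2678/8154 = 49555*(-1/186) - 2678*1/8154 = -49555/186 - 1339/4077 = -67428263/252774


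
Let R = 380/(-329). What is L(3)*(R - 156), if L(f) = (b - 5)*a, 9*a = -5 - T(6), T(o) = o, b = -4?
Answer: -568744/329 ≈ -1728.7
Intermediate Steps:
a = -11/9 (a = (-5 - 1*6)/9 = (-5 - 6)/9 = (⅑)*(-11) = -11/9 ≈ -1.2222)
L(f) = 11 (L(f) = (-4 - 5)*(-11/9) = -9*(-11/9) = 11)
R = -380/329 (R = 380*(-1/329) = -380/329 ≈ -1.1550)
L(3)*(R - 156) = 11*(-380/329 - 156) = 11*(-51704/329) = -568744/329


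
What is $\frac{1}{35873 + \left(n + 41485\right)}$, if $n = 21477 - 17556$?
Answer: $\frac{1}{81279} \approx 1.2303 \cdot 10^{-5}$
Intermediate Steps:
$n = 3921$ ($n = 21477 - 17556 = 3921$)
$\frac{1}{35873 + \left(n + 41485\right)} = \frac{1}{35873 + \left(3921 + 41485\right)} = \frac{1}{35873 + 45406} = \frac{1}{81279}$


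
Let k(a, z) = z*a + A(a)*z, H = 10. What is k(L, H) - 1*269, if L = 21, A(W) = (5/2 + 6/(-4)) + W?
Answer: 161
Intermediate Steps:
A(W) = 1 + W (A(W) = (5*(½) + 6*(-¼)) + W = (5/2 - 3/2) + W = 1 + W)
k(a, z) = a*z + z*(1 + a) (k(a, z) = z*a + (1 + a)*z = a*z + z*(1 + a))
k(L, H) - 1*269 = 10*(1 + 2*21) - 1*269 = 10*(1 + 42) - 269 = 10*43 - 269 = 430 - 269 = 161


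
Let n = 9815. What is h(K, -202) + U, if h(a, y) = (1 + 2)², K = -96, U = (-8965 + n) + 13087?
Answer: 13946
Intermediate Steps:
U = 13937 (U = (-8965 + 9815) + 13087 = 850 + 13087 = 13937)
h(a, y) = 9 (h(a, y) = 3² = 9)
h(K, -202) + U = 9 + 13937 = 13946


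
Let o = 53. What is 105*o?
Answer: 5565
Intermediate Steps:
105*o = 105*53 = 5565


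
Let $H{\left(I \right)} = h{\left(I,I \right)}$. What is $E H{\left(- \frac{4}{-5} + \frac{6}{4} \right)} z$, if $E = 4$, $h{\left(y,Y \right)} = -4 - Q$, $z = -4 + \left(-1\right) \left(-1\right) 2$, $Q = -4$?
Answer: $0$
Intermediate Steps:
$z = -2$ ($z = -4 + 1 \cdot 2 = -4 + 2 = -2$)
$h{\left(y,Y \right)} = 0$ ($h{\left(y,Y \right)} = -4 - -4 = -4 + 4 = 0$)
$H{\left(I \right)} = 0$
$E H{\left(- \frac{4}{-5} + \frac{6}{4} \right)} z = 4 \cdot 0 \left(-2\right) = 0 \left(-2\right) = 0$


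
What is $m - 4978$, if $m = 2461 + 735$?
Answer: $-1782$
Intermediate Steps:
$m = 3196$
$m - 4978 = 3196 - 4978 = -1782$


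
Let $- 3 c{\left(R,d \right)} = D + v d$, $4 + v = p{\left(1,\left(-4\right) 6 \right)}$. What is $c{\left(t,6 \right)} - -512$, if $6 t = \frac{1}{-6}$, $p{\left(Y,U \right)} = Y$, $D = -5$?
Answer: $\frac{1559}{3} \approx 519.67$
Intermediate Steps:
$v = -3$ ($v = -4 + 1 = -3$)
$t = - \frac{1}{36}$ ($t = \frac{1}{6 \left(-6\right)} = \frac{1}{6} \left(- \frac{1}{6}\right) = - \frac{1}{36} \approx -0.027778$)
$c{\left(R,d \right)} = \frac{5}{3} + d$ ($c{\left(R,d \right)} = - \frac{-5 - 3 d}{3} = \frac{5}{3} + d$)
$c{\left(t,6 \right)} - -512 = \left(\frac{5}{3} + 6\right) - -512 = \frac{23}{3} + 512 = \frac{1559}{3}$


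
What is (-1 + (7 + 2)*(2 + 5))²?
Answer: 3844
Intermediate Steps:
(-1 + (7 + 2)*(2 + 5))² = (-1 + 9*7)² = (-1 + 63)² = 62² = 3844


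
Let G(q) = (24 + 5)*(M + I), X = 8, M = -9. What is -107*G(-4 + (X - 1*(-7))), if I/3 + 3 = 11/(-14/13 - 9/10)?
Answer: 27666348/257 ≈ 1.0765e+5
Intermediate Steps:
I = -6603/257 (I = -9 + 3*(11/(-14/13 - 9/10)) = -9 + 3*(11/(-257/130)) = -9 + 3*(11*(-130/257)) = -9 + 3*(-1430/257) = -9 - 4290/257 = -6603/257 ≈ -25.693)
G(q) = -258564/257 (G(q) = (24 + 5)*(-9 - 6603/257) = 29*(-8916/257) = -258564/257)
-107*G(-4 + (X - 1*(-7))) = -107*(-258564/257) = 27666348/257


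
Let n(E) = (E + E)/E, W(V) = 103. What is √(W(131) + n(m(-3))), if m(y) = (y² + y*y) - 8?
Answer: √105 ≈ 10.247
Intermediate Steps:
m(y) = -8 + 2*y² (m(y) = (y² + y²) - 8 = 2*y² - 8 = -8 + 2*y²)
n(E) = 2 (n(E) = (2*E)/E = 2)
√(W(131) + n(m(-3))) = √(103 + 2) = √105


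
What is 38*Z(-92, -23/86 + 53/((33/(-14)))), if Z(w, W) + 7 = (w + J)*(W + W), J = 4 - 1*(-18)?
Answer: 171381406/1419 ≈ 1.2078e+5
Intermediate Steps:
J = 22 (J = 4 + 18 = 22)
Z(w, W) = -7 + 2*W*(22 + w) (Z(w, W) = -7 + (w + 22)*(W + W) = -7 + (22 + w)*(2*W) = -7 + 2*W*(22 + w))
38*Z(-92, -23/86 + 53/((33/(-14)))) = 38*(-7 + 44*(-23/86 + 53/((33/(-14)))) + 2*(-23/86 + 53/((33/(-14))))*(-92)) = 38*(-7 + 44*(-23*1/86 + 53/((33*(-1/14)))) + 2*(-23*1/86 + 53/((33*(-1/14))))*(-92)) = 38*(-7 + 44*(-23/86 + 53/(-33/14)) + 2*(-23/86 + 53/(-33/14))*(-92)) = 38*(-7 + 44*(-23/86 + 53*(-14/33)) + 2*(-23/86 + 53*(-14/33))*(-92)) = 38*(-7 + 44*(-23/86 - 742/33) + 2*(-23/86 - 742/33)*(-92)) = 38*(-7 + 44*(-64571/2838) + 2*(-64571/2838)*(-92)) = 38*(-7 - 129142/129 + 5940532/1419) = 38*(4510037/1419) = 171381406/1419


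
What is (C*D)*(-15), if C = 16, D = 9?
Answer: -2160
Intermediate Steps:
(C*D)*(-15) = (16*9)*(-15) = 144*(-15) = -2160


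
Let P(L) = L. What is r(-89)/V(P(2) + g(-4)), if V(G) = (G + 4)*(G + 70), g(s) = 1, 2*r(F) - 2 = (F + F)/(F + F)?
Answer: 3/1022 ≈ 0.0029354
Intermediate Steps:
r(F) = 3/2 (r(F) = 1 + ((F + F)/(F + F))/2 = 1 + ((2*F)/((2*F)))/2 = 1 + ((2*F)*(1/(2*F)))/2 = 1 + (1/2)*1 = 1 + 1/2 = 3/2)
V(G) = (4 + G)*(70 + G)
r(-89)/V(P(2) + g(-4)) = 3/(2*(280 + (2 + 1)**2 + 74*(2 + 1))) = 3/(2*(280 + 3**2 + 74*3)) = 3/(2*(280 + 9 + 222)) = (3/2)/511 = (3/2)*(1/511) = 3/1022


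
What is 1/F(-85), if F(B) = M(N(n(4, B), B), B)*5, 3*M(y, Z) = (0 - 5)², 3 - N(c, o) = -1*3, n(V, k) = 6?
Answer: 3/125 ≈ 0.024000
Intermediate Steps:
N(c, o) = 6 (N(c, o) = 3 - (-1)*3 = 3 - 1*(-3) = 3 + 3 = 6)
M(y, Z) = 25/3 (M(y, Z) = (0 - 5)²/3 = (⅓)*(-5)² = (⅓)*25 = 25/3)
F(B) = 125/3 (F(B) = (25/3)*5 = 125/3)
1/F(-85) = 1/(125/3) = 3/125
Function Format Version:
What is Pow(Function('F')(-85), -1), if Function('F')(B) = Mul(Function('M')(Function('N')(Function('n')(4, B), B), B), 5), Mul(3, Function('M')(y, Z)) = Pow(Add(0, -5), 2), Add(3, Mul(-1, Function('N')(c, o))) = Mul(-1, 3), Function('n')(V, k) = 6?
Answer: Rational(3, 125) ≈ 0.024000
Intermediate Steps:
Function('N')(c, o) = 6 (Function('N')(c, o) = Add(3, Mul(-1, Mul(-1, 3))) = Add(3, Mul(-1, -3)) = Add(3, 3) = 6)
Function('M')(y, Z) = Rational(25, 3) (Function('M')(y, Z) = Mul(Rational(1, 3), Pow(Add(0, -5), 2)) = Mul(Rational(1, 3), Pow(-5, 2)) = Mul(Rational(1, 3), 25) = Rational(25, 3))
Function('F')(B) = Rational(125, 3) (Function('F')(B) = Mul(Rational(25, 3), 5) = Rational(125, 3))
Pow(Function('F')(-85), -1) = Pow(Rational(125, 3), -1) = Rational(3, 125)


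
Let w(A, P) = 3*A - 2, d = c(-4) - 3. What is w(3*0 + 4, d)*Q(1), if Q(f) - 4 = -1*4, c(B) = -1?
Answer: 0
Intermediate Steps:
d = -4 (d = -1 - 3 = -4)
w(A, P) = -2 + 3*A
Q(f) = 0 (Q(f) = 4 - 1*4 = 4 - 4 = 0)
w(3*0 + 4, d)*Q(1) = (-2 + 3*(3*0 + 4))*0 = (-2 + 3*(0 + 4))*0 = (-2 + 3*4)*0 = (-2 + 12)*0 = 10*0 = 0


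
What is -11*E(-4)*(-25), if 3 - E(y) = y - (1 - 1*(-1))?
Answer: 2475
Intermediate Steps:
E(y) = 5 - y (E(y) = 3 - (y - (1 - 1*(-1))) = 3 - (y - (1 + 1)) = 3 - (y - 1*2) = 3 - (y - 2) = 3 - (-2 + y) = 3 + (2 - y) = 5 - y)
-11*E(-4)*(-25) = -11*(5 - 1*(-4))*(-25) = -11*(5 + 4)*(-25) = -11*9*(-25) = -99*(-25) = 2475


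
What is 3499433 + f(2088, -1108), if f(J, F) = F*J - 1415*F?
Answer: 2753749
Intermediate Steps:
f(J, F) = -1415*F + F*J
3499433 + f(2088, -1108) = 3499433 - 1108*(-1415 + 2088) = 3499433 - 1108*673 = 3499433 - 745684 = 2753749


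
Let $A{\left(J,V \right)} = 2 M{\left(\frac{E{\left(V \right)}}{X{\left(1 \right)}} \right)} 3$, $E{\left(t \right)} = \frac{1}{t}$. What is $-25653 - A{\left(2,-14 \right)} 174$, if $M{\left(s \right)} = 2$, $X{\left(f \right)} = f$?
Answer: $-27741$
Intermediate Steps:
$A{\left(J,V \right)} = 12$ ($A{\left(J,V \right)} = 2 \cdot 2 \cdot 3 = 4 \cdot 3 = 12$)
$-25653 - A{\left(2,-14 \right)} 174 = -25653 - 12 \cdot 174 = -25653 - 2088 = -27741$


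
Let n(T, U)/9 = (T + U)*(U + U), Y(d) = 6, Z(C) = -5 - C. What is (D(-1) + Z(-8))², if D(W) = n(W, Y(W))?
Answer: 294849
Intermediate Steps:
n(T, U) = 18*U*(T + U) (n(T, U) = 9*((T + U)*(U + U)) = 9*((T + U)*(2*U)) = 9*(2*U*(T + U)) = 18*U*(T + U))
D(W) = 648 + 108*W (D(W) = 18*6*(W + 6) = 18*6*(6 + W) = 648 + 108*W)
(D(-1) + Z(-8))² = ((648 + 108*(-1)) + (-5 - 1*(-8)))² = ((648 - 108) + (-5 + 8))² = (540 + 3)² = 543² = 294849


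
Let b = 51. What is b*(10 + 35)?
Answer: 2295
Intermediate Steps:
b*(10 + 35) = 51*(10 + 35) = 51*45 = 2295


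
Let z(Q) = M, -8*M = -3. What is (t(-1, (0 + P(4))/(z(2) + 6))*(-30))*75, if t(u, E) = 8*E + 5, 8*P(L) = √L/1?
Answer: -203250/17 ≈ -11956.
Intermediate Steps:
M = 3/8 (M = -⅛*(-3) = 3/8 ≈ 0.37500)
z(Q) = 3/8
P(L) = √L/8 (P(L) = (√L/1)/8 = (1*√L)/8 = √L/8)
t(u, E) = 5 + 8*E
(t(-1, (0 + P(4))/(z(2) + 6))*(-30))*75 = ((5 + 8*((0 + √4/8)/(3/8 + 6)))*(-30))*75 = ((5 + 8*((0 + (⅛)*2)/(51/8)))*(-30))*75 = ((5 + 8*((0 + ¼)*(8/51)))*(-30))*75 = ((5 + 8*((¼)*(8/51)))*(-30))*75 = ((5 + 8*(2/51))*(-30))*75 = ((5 + 16/51)*(-30))*75 = ((271/51)*(-30))*75 = -2710/17*75 = -203250/17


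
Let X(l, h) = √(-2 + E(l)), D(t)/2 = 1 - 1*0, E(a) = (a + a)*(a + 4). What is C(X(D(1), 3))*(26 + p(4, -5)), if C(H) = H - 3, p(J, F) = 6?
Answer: -96 + 32*√22 ≈ 54.093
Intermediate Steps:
E(a) = 2*a*(4 + a) (E(a) = (2*a)*(4 + a) = 2*a*(4 + a))
D(t) = 2 (D(t) = 2*(1 - 1*0) = 2*(1 + 0) = 2*1 = 2)
X(l, h) = √(-2 + 2*l*(4 + l))
C(H) = -3 + H
C(X(D(1), 3))*(26 + p(4, -5)) = (-3 + √2*√(-1 + 2*(4 + 2)))*(26 + 6) = (-3 + √2*√(-1 + 2*6))*32 = (-3 + √2*√(-1 + 12))*32 = (-3 + √2*√11)*32 = (-3 + √22)*32 = -96 + 32*√22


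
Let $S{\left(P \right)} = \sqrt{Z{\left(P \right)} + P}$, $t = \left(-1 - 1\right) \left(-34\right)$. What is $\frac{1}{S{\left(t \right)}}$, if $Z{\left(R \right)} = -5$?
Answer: $\frac{\sqrt{7}}{21} \approx 0.12599$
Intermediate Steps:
$t = 68$ ($t = \left(-2\right) \left(-34\right) = 68$)
$S{\left(P \right)} = \sqrt{-5 + P}$
$\frac{1}{S{\left(t \right)}} = \frac{1}{\sqrt{-5 + 68}} = \frac{1}{\sqrt{63}} = \frac{1}{3 \sqrt{7}} = \frac{\sqrt{7}}{21}$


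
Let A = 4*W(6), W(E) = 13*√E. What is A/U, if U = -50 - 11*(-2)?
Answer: -13*√6/7 ≈ -4.5490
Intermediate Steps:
U = -28 (U = -50 + 22 = -28)
A = 52*√6 (A = 4*(13*√6) = 52*√6 ≈ 127.37)
A/U = (52*√6)/(-28) = (52*√6)*(-1/28) = -13*√6/7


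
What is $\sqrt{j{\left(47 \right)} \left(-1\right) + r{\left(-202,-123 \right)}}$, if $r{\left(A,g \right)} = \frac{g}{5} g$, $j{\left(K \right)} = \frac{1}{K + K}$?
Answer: $\frac{\sqrt{668396870}}{470} \approx 55.007$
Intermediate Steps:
$j{\left(K \right)} = \frac{1}{2 K}$
$r{\left(A,g \right)} = \frac{g^{2}}{5}$ ($r{\left(A,g \right)} = g \frac{1}{5} g = \frac{g}{5} g = \frac{g^{2}}{5}$)
$\sqrt{j{\left(47 \right)} \left(-1\right) + r{\left(-202,-123 \right)}} = \sqrt{\frac{1}{2 \cdot 47} \left(-1\right) + \frac{\left(-123\right)^{2}}{5}} = \sqrt{\frac{1}{2} \cdot \frac{1}{47} \left(-1\right) + \frac{1}{5} \cdot 15129} = \sqrt{\frac{1}{94} \left(-1\right) + \frac{15129}{5}} = \sqrt{- \frac{1}{94} + \frac{15129}{5}} = \sqrt{\frac{1422121}{470}} = \frac{\sqrt{668396870}}{470}$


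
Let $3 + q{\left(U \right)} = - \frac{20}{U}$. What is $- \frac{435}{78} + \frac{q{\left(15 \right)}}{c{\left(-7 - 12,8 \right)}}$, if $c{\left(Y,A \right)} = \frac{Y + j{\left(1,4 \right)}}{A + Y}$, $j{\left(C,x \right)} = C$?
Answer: $- \frac{2887}{351} \approx -8.2251$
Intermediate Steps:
$c{\left(Y,A \right)} = \frac{1 + Y}{A + Y}$ ($c{\left(Y,A \right)} = \frac{Y + 1}{A + Y} = \frac{1 + Y}{A + Y}$)
$q{\left(U \right)} = -3 - \frac{20}{U}$
$- \frac{435}{78} + \frac{q{\left(15 \right)}}{c{\left(-7 - 12,8 \right)}} = - \frac{435}{78} + \frac{-3 - \frac{20}{15}}{\frac{1}{8 - 19} \left(1 - 19\right)} = \left(-435\right) \frac{1}{78} + \frac{-3 - \frac{4}{3}}{\frac{1}{8 - 19} \left(1 - 19\right)} = - \frac{145}{26} + \frac{-3 - \frac{4}{3}}{\frac{1}{8 - 19} \left(1 - 19\right)} = - \frac{145}{26} - \frac{13}{3 \frac{1}{-11} \left(-18\right)} = - \frac{145}{26} - \frac{13}{3 \left(\left(- \frac{1}{11}\right) \left(-18\right)\right)} = - \frac{145}{26} - \frac{13}{3 \cdot \frac{18}{11}} = - \frac{145}{26} - \frac{143}{54} = - \frac{2887}{351}$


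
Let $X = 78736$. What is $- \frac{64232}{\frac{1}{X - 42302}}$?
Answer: $-2340228688$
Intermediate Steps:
$- \frac{64232}{\frac{1}{X - 42302}} = - \frac{64232}{\frac{1}{78736 - 42302}} = - \frac{64232}{\frac{1}{36434}} = - 64232 \frac{1}{\frac{1}{36434}} = \left(-64232\right) 36434 = -2340228688$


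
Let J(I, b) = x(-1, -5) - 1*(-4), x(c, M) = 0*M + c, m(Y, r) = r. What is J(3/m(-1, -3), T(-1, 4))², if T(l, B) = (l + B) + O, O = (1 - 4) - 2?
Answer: 9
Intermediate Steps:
O = -5 (O = -3 - 2 = -5)
x(c, M) = c (x(c, M) = 0 + c = c)
T(l, B) = -5 + B + l (T(l, B) = (l + B) - 5 = (B + l) - 5 = -5 + B + l)
J(I, b) = 3 (J(I, b) = -1 - 1*(-4) = -1 + 4 = 3)
J(3/m(-1, -3), T(-1, 4))² = 3² = 9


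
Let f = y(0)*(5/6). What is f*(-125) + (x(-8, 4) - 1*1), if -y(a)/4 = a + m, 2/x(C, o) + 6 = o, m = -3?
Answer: -1252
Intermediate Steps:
x(C, o) = 2/(-6 + o)
y(a) = 12 - 4*a (y(a) = -4*(a - 3) = -4*(-3 + a) = 12 - 4*a)
f = 10 (f = (12 - 4*0)*(5/6) = (12 + 0)*(5*(1/6)) = 12*(5/6) = 10)
f*(-125) + (x(-8, 4) - 1*1) = 10*(-125) + (2/(-6 + 4) - 1*1) = -1250 + (2/(-2) - 1) = -1250 + (2*(-1/2) - 1) = -1250 + (-1 - 1) = -1250 - 2 = -1252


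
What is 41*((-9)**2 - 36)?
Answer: 1845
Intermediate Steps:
41*((-9)**2 - 36) = 41*(81 - 36) = 41*45 = 1845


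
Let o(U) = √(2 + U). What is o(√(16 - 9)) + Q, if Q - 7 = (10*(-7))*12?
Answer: -833 + √(2 + √7) ≈ -830.84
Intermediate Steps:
Q = -833 (Q = 7 + (10*(-7))*12 = 7 - 70*12 = 7 - 840 = -833)
o(√(16 - 9)) + Q = √(2 + √(16 - 9)) - 833 = √(2 + √7) - 833 = -833 + √(2 + √7)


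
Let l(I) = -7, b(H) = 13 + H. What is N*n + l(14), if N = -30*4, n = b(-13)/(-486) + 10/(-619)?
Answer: -3133/619 ≈ -5.0614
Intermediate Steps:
n = -10/619 (n = (13 - 13)/(-486) + 10/(-619) = 0*(-1/486) + 10*(-1/619) = 0 - 10/619 = -10/619 ≈ -0.016155)
N = -120
N*n + l(14) = -120*(-10/619) - 7 = 1200/619 - 7 = -3133/619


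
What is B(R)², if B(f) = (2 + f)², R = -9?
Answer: 2401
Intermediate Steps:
B(R)² = ((2 - 9)²)² = ((-7)²)² = 49² = 2401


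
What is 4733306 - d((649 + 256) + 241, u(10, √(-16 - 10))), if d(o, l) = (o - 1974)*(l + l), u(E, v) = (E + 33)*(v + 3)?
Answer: 4946930 + 71208*I*√26 ≈ 4.9469e+6 + 3.6309e+5*I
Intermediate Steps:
u(E, v) = (3 + v)*(33 + E) (u(E, v) = (33 + E)*(3 + v) = (3 + v)*(33 + E))
d(o, l) = 2*l*(-1974 + o) (d(o, l) = (-1974 + o)*(2*l) = 2*l*(-1974 + o))
4733306 - d((649 + 256) + 241, u(10, √(-16 - 10))) = 4733306 - 2*(99 + 3*10 + 33*√(-16 - 10) + 10*√(-16 - 10))*(-1974 + ((649 + 256) + 241)) = 4733306 - 2*(99 + 30 + 33*√(-26) + 10*√(-26))*(-1974 + (905 + 241)) = 4733306 - 2*(99 + 30 + 33*(I*√26) + 10*(I*√26))*(-1974 + 1146) = 4733306 - 2*(99 + 30 + 33*I*√26 + 10*I*√26)*(-828) = 4733306 - 2*(129 + 43*I*√26)*(-828) = 4733306 - (-213624 - 71208*I*√26) = 4733306 + (213624 + 71208*I*√26) = 4946930 + 71208*I*√26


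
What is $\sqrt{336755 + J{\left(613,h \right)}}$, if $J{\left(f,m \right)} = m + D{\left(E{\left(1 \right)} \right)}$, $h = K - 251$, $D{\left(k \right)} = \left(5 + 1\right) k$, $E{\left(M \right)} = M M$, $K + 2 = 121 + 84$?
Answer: $\sqrt{336713} \approx 580.27$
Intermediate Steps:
$K = 203$ ($K = -2 + \left(121 + 84\right) = -2 + 205 = 203$)
$E{\left(M \right)} = M^{2}$
$D{\left(k \right)} = 6 k$
$h = -48$ ($h = 203 - 251 = -48$)
$J{\left(f,m \right)} = 6 + m$ ($J{\left(f,m \right)} = m + 6 \cdot 1^{2} = m + 6 \cdot 1 = m + 6 = 6 + m$)
$\sqrt{336755 + J{\left(613,h \right)}} = \sqrt{336755 + \left(6 - 48\right)} = \sqrt{336755 - 42} = \sqrt{336713}$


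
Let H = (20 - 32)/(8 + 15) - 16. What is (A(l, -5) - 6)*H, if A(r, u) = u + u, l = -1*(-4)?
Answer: 6080/23 ≈ 264.35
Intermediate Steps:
l = 4
H = -380/23 (H = -12/23 - 16 = -380/23 ≈ -16.522)
A(r, u) = 2*u
(A(l, -5) - 6)*H = (2*(-5) - 6)*(-380/23) = (-10 - 6)*(-380/23) = -16*(-380/23) = 6080/23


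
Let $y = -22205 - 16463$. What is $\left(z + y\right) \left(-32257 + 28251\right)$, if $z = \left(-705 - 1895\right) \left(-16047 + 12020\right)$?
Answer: $-41788717192$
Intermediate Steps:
$z = 10470200$ ($z = \left(-2600\right) \left(-4027\right) = 10470200$)
$y = -38668$ ($y = -22205 - 16463 = -38668$)
$\left(z + y\right) \left(-32257 + 28251\right) = \left(10470200 - 38668\right) \left(-32257 + 28251\right) = 10431532 \left(-4006\right) = -41788717192$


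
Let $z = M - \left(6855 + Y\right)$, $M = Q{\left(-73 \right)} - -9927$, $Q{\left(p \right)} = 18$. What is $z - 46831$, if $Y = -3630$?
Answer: $-40111$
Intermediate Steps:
$M = 9945$ ($M = 18 - -9927 = 18 + 9927 = 9945$)
$z = 6720$ ($z = 9945 - 3225 = 6720$)
$z - 46831 = 6720 - 46831 = -40111$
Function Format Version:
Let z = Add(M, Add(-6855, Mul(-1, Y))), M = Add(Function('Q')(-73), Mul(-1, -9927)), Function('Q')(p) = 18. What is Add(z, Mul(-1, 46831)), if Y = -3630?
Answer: -40111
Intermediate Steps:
M = 9945 (M = Add(18, Mul(-1, -9927)) = Add(18, 9927) = 9945)
z = 6720 (z = Add(9945, Add(-6855, Mul(-1, -3630))) = Add(9945, Add(-6855, 3630)) = Add(9945, -3225) = 6720)
Add(z, Mul(-1, 46831)) = Add(6720, Mul(-1, 46831)) = Add(6720, -46831) = -40111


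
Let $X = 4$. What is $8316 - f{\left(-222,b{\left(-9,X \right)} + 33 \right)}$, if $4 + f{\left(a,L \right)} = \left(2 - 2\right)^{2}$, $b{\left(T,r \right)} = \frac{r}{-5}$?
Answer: $8320$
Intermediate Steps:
$b{\left(T,r \right)} = - \frac{r}{5}$ ($b{\left(T,r \right)} = r \left(- \frac{1}{5}\right) = - \frac{r}{5}$)
$f{\left(a,L \right)} = -4$ ($f{\left(a,L \right)} = -4 + \left(2 - 2\right)^{2} = -4 + 0^{2} = -4 + 0 = -4$)
$8316 - f{\left(-222,b{\left(-9,X \right)} + 33 \right)} = 8316 - -4 = 8316 + 4 = 8320$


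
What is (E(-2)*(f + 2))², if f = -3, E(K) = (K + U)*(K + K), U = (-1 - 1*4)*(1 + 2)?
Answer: 4624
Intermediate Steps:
U = -15 (U = (-1 - 4)*3 = -5*3 = -15)
E(K) = 2*K*(-15 + K) (E(K) = (K - 15)*(K + K) = (-15 + K)*(2*K) = 2*K*(-15 + K))
(E(-2)*(f + 2))² = ((2*(-2)*(-15 - 2))*(-3 + 2))² = ((2*(-2)*(-17))*(-1))² = (68*(-1))² = (-68)² = 4624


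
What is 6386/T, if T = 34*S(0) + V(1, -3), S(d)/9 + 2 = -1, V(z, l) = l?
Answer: -6386/921 ≈ -6.9338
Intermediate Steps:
S(d) = -27 (S(d) = -18 + 9*(-1) = -18 - 9 = -27)
T = -921 (T = 34*(-27) - 3 = -918 - 3 = -921)
6386/T = 6386/(-921) = 6386*(-1/921) = -6386/921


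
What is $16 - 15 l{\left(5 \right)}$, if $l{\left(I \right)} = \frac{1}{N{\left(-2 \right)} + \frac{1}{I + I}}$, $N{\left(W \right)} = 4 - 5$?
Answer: $\frac{98}{3} \approx 32.667$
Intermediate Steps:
$N{\left(W \right)} = -1$ ($N{\left(W \right)} = 4 - 5 = -1$)
$l{\left(I \right)} = \frac{1}{-1 + \frac{1}{2 I}}$ ($l{\left(I \right)} = \frac{1}{-1 + \frac{1}{I + I}} = \frac{1}{-1 + \frac{1}{2 I}}$)
$16 - 15 l{\left(5 \right)} = 16 - 15 \cdot 2 \cdot 5 \frac{1}{1 - 10} = 16 - 15 \cdot 2 \cdot 5 \frac{1}{-9} = 16 - 15 \cdot 2 \cdot 5 \left(- \frac{1}{9}\right) = 16 - - \frac{50}{3} = 16 + \frac{50}{3} = \frac{98}{3}$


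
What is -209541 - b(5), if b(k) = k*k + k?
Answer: -209571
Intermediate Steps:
b(k) = k + k**2 (b(k) = k**2 + k = k + k**2)
-209541 - b(5) = -209541 - 5*(1 + 5) = -209541 - 5*6 = -209541 - 1*30 = -209541 - 30 = -209571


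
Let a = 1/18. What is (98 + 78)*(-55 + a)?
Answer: -87032/9 ≈ -9670.2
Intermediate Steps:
a = 1/18 ≈ 0.055556
(98 + 78)*(-55 + a) = (98 + 78)*(-55 + 1/18) = 176*(-989/18) = -87032/9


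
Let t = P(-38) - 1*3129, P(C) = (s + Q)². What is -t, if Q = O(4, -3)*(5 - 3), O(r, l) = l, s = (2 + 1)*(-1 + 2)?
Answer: 3120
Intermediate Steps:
s = 3 (s = 3*1 = 3)
Q = -6 (Q = -3*(5 - 3) = -3*2 = -6)
P(C) = 9 (P(C) = (3 - 6)² = (-3)² = 9)
t = -3120 (t = 9 - 1*3129 = 9 - 3129 = -3120)
-t = -1*(-3120) = 3120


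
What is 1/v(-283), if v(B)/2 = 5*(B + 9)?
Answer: -1/2740 ≈ -0.00036496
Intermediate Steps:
v(B) = 90 + 10*B (v(B) = 2*(5*(B + 9)) = 2*(5*(9 + B)) = 2*(45 + 5*B) = 90 + 10*B)
1/v(-283) = 1/(90 + 10*(-283)) = 1/(90 - 2830) = 1/(-2740) = -1/2740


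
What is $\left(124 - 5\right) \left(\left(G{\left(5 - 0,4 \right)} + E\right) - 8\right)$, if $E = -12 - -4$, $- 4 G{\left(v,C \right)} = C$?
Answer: $-2023$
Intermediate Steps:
$G{\left(v,C \right)} = - \frac{C}{4}$
$E = -8$ ($E = -12 + 4 = -8$)
$\left(124 - 5\right) \left(\left(G{\left(5 - 0,4 \right)} + E\right) - 8\right) = \left(124 - 5\right) \left(\left(\left(- \frac{1}{4}\right) 4 - 8\right) - 8\right) = 119 \left(\left(-1 - 8\right) - 8\right) = 119 \left(-9 - 8\right) = 119 \left(-17\right) = -2023$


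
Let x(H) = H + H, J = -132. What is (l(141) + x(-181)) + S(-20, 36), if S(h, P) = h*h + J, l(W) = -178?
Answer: -272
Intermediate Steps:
x(H) = 2*H
S(h, P) = -132 + h² (S(h, P) = h*h - 132 = h² - 132 = -132 + h²)
(l(141) + x(-181)) + S(-20, 36) = (-178 + 2*(-181)) + (-132 + (-20)²) = (-178 - 362) + (-132 + 400) = -540 + 268 = -272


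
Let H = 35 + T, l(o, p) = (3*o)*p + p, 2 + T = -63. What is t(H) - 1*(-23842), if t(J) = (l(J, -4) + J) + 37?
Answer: 24205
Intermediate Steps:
T = -65 (T = -2 - 63 = -65)
l(o, p) = p + 3*o*p (l(o, p) = 3*o*p + p = p + 3*o*p)
H = -30 (H = 35 - 65 = -30)
t(J) = 33 - 11*J (t(J) = (-4*(1 + 3*J) + J) + 37 = ((-4 - 12*J) + J) + 37 = (-4 - 11*J) + 37 = 33 - 11*J)
t(H) - 1*(-23842) = (33 - 11*(-30)) - 1*(-23842) = (33 + 330) + 23842 = 363 + 23842 = 24205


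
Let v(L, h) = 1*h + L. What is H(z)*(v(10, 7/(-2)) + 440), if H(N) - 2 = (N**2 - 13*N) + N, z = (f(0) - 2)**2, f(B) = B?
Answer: -13395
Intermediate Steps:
z = 4 (z = (0 - 2)**2 = (-2)**2 = 4)
v(L, h) = L + h (v(L, h) = h + L = L + h)
H(N) = 2 + N**2 - 12*N (H(N) = 2 + ((N**2 - 13*N) + N) = 2 + (N**2 - 12*N) = 2 + N**2 - 12*N)
H(z)*(v(10, 7/(-2)) + 440) = (2 + 4**2 - 12*4)*((10 + 7/(-2)) + 440) = (2 + 16 - 48)*((10 + 7*(-1/2)) + 440) = -30*((10 - 7/2) + 440) = -30*(13/2 + 440) = -30*893/2 = -13395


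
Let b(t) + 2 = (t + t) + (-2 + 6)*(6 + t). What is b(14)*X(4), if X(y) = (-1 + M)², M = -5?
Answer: 3816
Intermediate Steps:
X(y) = 36 (X(y) = (-1 - 5)² = (-6)² = 36)
b(t) = 22 + 6*t (b(t) = -2 + ((t + t) + (-2 + 6)*(6 + t)) = -2 + (2*t + 4*(6 + t)) = -2 + (2*t + (24 + 4*t)) = -2 + (24 + 6*t) = 22 + 6*t)
b(14)*X(4) = (22 + 6*14)*36 = (22 + 84)*36 = 106*36 = 3816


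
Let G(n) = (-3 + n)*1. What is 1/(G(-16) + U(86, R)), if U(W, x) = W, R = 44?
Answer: 1/67 ≈ 0.014925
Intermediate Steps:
G(n) = -3 + n
1/(G(-16) + U(86, R)) = 1/((-3 - 16) + 86) = 1/(-19 + 86) = 1/67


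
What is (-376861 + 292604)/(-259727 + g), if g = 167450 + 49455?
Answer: 84257/42822 ≈ 1.9676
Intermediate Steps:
g = 216905
(-376861 + 292604)/(-259727 + g) = (-376861 + 292604)/(-259727 + 216905) = -84257/(-42822) = -84257*(-1/42822) = 84257/42822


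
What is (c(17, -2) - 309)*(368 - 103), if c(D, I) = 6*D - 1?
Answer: -55120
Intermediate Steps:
c(D, I) = -1 + 6*D
(c(17, -2) - 309)*(368 - 103) = ((-1 + 6*17) - 309)*(368 - 103) = ((-1 + 102) - 309)*265 = (101 - 309)*265 = -208*265 = -55120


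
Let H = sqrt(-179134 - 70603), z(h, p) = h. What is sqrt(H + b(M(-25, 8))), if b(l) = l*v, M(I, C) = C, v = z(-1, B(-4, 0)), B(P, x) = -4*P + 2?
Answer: sqrt(-8 + I*sqrt(249737)) ≈ 15.681 + 15.934*I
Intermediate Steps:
B(P, x) = 2 - 4*P
v = -1
H = I*sqrt(249737) (H = sqrt(-249737) = I*sqrt(249737) ≈ 499.74*I)
b(l) = -l (b(l) = l*(-1) = -l)
sqrt(H + b(M(-25, 8))) = sqrt(I*sqrt(249737) - 1*8) = sqrt(I*sqrt(249737) - 8) = sqrt(-8 + I*sqrt(249737))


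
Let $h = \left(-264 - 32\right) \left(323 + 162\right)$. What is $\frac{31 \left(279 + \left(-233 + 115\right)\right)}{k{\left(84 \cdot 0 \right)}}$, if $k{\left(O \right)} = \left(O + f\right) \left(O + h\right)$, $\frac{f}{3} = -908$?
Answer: $\frac{4991}{391057440} \approx 1.2763 \cdot 10^{-5}$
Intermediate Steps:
$f = -2724$ ($f = 3 \left(-908\right) = -2724$)
$h = -143560$ ($h = \left(-296\right) 485 = -143560$)
$k{\left(O \right)} = \left(-143560 + O\right) \left(-2724 + O\right)$ ($k{\left(O \right)} = \left(O - 2724\right) \left(O - 143560\right) = \left(-2724 + O\right) \left(-143560 + O\right) = \left(-143560 + O\right) \left(-2724 + O\right)$)
$\frac{31 \left(279 + \left(-233 + 115\right)\right)}{k{\left(84 \cdot 0 \right)}} = \frac{31 \left(279 + \left(-233 + 115\right)\right)}{391057440 + \left(84 \cdot 0\right)^{2} - 146284 \cdot 84 \cdot 0} = \frac{31 \left(279 - 118\right)}{391057440 + 0^{2} - 0} = \frac{31 \cdot 161}{391057440 + 0 + 0} = \frac{4991}{391057440}$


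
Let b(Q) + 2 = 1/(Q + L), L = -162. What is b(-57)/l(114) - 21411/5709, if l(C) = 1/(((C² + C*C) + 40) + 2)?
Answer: -7250269727/138919 ≈ -52191.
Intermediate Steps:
l(C) = 1/(42 + 2*C²) (l(C) = 1/(((C² + C²) + 40) + 2) = 1/((2*C² + 40) + 2) = 1/((40 + 2*C²) + 2) = 1/(42 + 2*C²))
b(Q) = -2 + 1/(-162 + Q) (b(Q) = -2 + 1/(Q - 162) = -2 + 1/(-162 + Q))
b(-57)/l(114) - 21411/5709 = ((325 - 2*(-57))/(-162 - 57))/((1/(2*(21 + 114²)))) - 21411/5709 = ((325 + 114)/(-219))/((1/(2*(21 + 12996)))) - 21411*1/5709 = (-1/219*439)/(((½)/13017)) - 7137/1903 = -439/(219*((½)*(1/13017))) - 7137/1903 = -439/(219*1/26034) - 7137/1903 = -439/219*26034 - 7137/1903 = -3809642/73 - 7137/1903 = -7250269727/138919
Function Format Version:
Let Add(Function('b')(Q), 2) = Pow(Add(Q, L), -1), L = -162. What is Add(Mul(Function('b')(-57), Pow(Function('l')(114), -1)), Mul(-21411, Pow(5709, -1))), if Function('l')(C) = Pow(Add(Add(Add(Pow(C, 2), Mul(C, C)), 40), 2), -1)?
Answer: Rational(-7250269727, 138919) ≈ -52191.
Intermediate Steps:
Function('l')(C) = Pow(Add(42, Mul(2, Pow(C, 2))), -1) (Function('l')(C) = Pow(Add(Add(Add(Pow(C, 2), Pow(C, 2)), 40), 2), -1) = Pow(Add(Add(Mul(2, Pow(C, 2)), 40), 2), -1) = Pow(Add(Add(40, Mul(2, Pow(C, 2))), 2), -1) = Pow(Add(42, Mul(2, Pow(C, 2))), -1))
Function('b')(Q) = Add(-2, Pow(Add(-162, Q), -1)) (Function('b')(Q) = Add(-2, Pow(Add(Q, -162), -1)) = Add(-2, Pow(Add(-162, Q), -1)))
Add(Mul(Function('b')(-57), Pow(Function('l')(114), -1)), Mul(-21411, Pow(5709, -1))) = Add(Mul(Mul(Pow(Add(-162, -57), -1), Add(325, Mul(-2, -57))), Pow(Mul(Rational(1, 2), Pow(Add(21, Pow(114, 2)), -1)), -1)), Mul(-21411, Pow(5709, -1))) = Add(Mul(Mul(Pow(-219, -1), Add(325, 114)), Pow(Mul(Rational(1, 2), Pow(Add(21, 12996), -1)), -1)), Mul(-21411, Rational(1, 5709))) = Add(Mul(Mul(Rational(-1, 219), 439), Pow(Mul(Rational(1, 2), Pow(13017, -1)), -1)), Rational(-7137, 1903)) = Add(Mul(Rational(-439, 219), Pow(Mul(Rational(1, 2), Rational(1, 13017)), -1)), Rational(-7137, 1903)) = Add(Mul(Rational(-439, 219), Pow(Rational(1, 26034), -1)), Rational(-7137, 1903)) = Add(Mul(Rational(-439, 219), 26034), Rational(-7137, 1903)) = Add(Rational(-3809642, 73), Rational(-7137, 1903)) = Rational(-7250269727, 138919)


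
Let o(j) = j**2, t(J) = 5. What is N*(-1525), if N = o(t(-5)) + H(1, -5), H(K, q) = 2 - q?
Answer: -48800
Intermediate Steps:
N = 32 (N = 5**2 + (2 - 1*(-5)) = 25 + (2 + 5) = 25 + 7 = 32)
N*(-1525) = 32*(-1525) = -48800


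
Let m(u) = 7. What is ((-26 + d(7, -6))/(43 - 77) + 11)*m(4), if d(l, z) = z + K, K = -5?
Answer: 2877/34 ≈ 84.618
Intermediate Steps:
d(l, z) = -5 + z (d(l, z) = z - 5 = -5 + z)
((-26 + d(7, -6))/(43 - 77) + 11)*m(4) = ((-26 + (-5 - 6))/(43 - 77) + 11)*7 = ((-26 - 11)/(-34) + 11)*7 = (-37*(-1/34) + 11)*7 = (37/34 + 11)*7 = (411/34)*7 = 2877/34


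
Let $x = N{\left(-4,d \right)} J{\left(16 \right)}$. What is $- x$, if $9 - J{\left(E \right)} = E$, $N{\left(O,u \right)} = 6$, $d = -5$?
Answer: $42$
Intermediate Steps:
$J{\left(E \right)} = 9 - E$
$x = -42$ ($x = 6 \left(9 - 16\right) = 6 \left(-7\right) = -42$)
$- x = \left(-1\right) \left(-42\right) = 42$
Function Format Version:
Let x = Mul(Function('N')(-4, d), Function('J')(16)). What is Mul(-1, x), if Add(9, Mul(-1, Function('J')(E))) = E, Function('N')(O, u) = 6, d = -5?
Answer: 42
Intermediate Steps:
Function('J')(E) = Add(9, Mul(-1, E))
x = -42 (x = Mul(6, Add(9, Mul(-1, 16))) = Mul(6, Add(9, -16)) = Mul(6, -7) = -42)
Mul(-1, x) = Mul(-1, -42) = 42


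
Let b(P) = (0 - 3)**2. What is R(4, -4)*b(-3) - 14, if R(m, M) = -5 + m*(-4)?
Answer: -203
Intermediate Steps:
b(P) = 9 (b(P) = (-3)**2 = 9)
R(m, M) = -5 - 4*m
R(4, -4)*b(-3) - 14 = (-5 - 4*4)*9 - 14 = (-5 - 16)*9 - 14 = -21*9 - 14 = -189 - 14 = -203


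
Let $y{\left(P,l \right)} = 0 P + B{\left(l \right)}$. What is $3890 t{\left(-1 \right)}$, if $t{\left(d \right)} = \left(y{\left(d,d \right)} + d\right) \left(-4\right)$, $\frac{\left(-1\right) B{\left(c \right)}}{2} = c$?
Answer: $-15560$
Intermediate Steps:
$B{\left(c \right)} = - 2 c$
$y{\left(P,l \right)} = - 2 l$ ($y{\left(P,l \right)} = 0 P - 2 l = 0 - 2 l = - 2 l$)
$t{\left(d \right)} = 4 d$ ($t{\left(d \right)} = \left(- 2 d + d\right) \left(-4\right) = - d \left(-4\right) = 4 d$)
$3890 t{\left(-1 \right)} = 3890 \cdot 4 \left(-1\right) = 3890 \left(-4\right) = -15560$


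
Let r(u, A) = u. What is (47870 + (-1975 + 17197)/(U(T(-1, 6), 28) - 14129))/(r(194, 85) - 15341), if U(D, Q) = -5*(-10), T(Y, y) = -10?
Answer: -224648836/71084871 ≈ -3.1603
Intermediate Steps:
U(D, Q) = 50
(47870 + (-1975 + 17197)/(U(T(-1, 6), 28) - 14129))/(r(194, 85) - 15341) = (47870 + (-1975 + 17197)/(50 - 14129))/(194 - 15341) = (47870 + 15222/(-14079))/(-15147) = (47870 + 15222*(-1/14079))*(-1/15147) = (47870 - 5074/4693)*(-1/15147) = (224648836/4693)*(-1/15147) = -224648836/71084871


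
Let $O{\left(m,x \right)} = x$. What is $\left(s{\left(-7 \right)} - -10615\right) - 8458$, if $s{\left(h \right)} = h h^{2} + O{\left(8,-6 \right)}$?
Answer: $1808$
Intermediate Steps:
$s{\left(h \right)} = -6 + h^{3}$ ($s{\left(h \right)} = h h^{2} - 6 = h^{3} - 6 = -6 + h^{3}$)
$\left(s{\left(-7 \right)} - -10615\right) - 8458 = \left(\left(-6 + \left(-7\right)^{3}\right) - -10615\right) - 8458 = \left(\left(-6 - 343\right) + 10615\right) - 8458 = \left(-349 + 10615\right) - 8458 = 10266 - 8458 = 1808$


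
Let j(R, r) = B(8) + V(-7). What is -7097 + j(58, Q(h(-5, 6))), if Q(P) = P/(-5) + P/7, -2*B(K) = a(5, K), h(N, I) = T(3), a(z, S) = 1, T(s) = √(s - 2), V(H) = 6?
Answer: -14183/2 ≈ -7091.5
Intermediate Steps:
T(s) = √(-2 + s)
h(N, I) = 1 (h(N, I) = √(-2 + 3) = √1 = 1)
B(K) = -½ (B(K) = -½*1 = -½)
Q(P) = -2*P/35 (Q(P) = P*(-⅕) + P*(⅐) = -P/5 + P/7 = -2*P/35)
j(R, r) = 11/2 (j(R, r) = -½ + 6 = 11/2)
-7097 + j(58, Q(h(-5, 6))) = -7097 + 11/2 = -14183/2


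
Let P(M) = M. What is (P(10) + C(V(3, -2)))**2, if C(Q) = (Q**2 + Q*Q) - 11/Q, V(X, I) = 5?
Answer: 83521/25 ≈ 3340.8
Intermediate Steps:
C(Q) = -11/Q + 2*Q**2 (C(Q) = (Q**2 + Q**2) - 11/Q = 2*Q**2 - 11/Q = -11/Q + 2*Q**2)
(P(10) + C(V(3, -2)))**2 = (10 + (-11 + 2*5**3)/5)**2 = (10 + (-11 + 2*125)/5)**2 = (10 + (-11 + 250)/5)**2 = (10 + (1/5)*239)**2 = (10 + 239/5)**2 = (289/5)**2 = 83521/25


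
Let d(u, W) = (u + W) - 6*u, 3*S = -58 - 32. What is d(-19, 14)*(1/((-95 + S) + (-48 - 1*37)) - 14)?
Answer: -320569/210 ≈ -1526.5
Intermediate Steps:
S = -30 (S = (-58 - 32)/3 = (⅓)*(-90) = -30)
d(u, W) = W - 5*u (d(u, W) = (W + u) - 6*u = W - 5*u)
d(-19, 14)*(1/((-95 + S) + (-48 - 1*37)) - 14) = (14 - 5*(-19))*(1/((-95 - 30) + (-48 - 1*37)) - 14) = (14 + 95)*(1/(-125 + (-48 - 37)) - 14) = 109*(1/(-125 - 85) - 14) = 109*(1/(-210) - 14) = 109*(-1/210 - 14) = 109*(-2941/210) = -320569/210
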